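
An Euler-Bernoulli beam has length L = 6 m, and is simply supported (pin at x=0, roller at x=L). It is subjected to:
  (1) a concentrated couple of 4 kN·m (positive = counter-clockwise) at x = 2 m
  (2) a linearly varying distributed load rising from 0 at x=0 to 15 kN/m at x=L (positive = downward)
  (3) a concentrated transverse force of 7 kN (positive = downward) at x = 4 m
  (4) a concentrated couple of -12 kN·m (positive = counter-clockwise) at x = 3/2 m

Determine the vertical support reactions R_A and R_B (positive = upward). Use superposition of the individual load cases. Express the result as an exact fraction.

Load 1 — applied couple M₀=4 kN·m at a=2 m (b=L-a=4):
  R_A = M₀/L = 4/6 = 2/3 kN
  R_B = -M₀/L = -4/6 = -2/3 kN
Load 2 — triangular load w₀=15 kN/m (0→w₀ over full span):
  R_A = w₀L/6 = 15·6/6 = 15 kN
  R_B = w₀L/3 = 15·6/3 = 30 kN
Load 3 — point force P=7 kN at a=4 m (b=L-a=2):
  R_A = Pb/L = 7·2/6 = 7/3 kN
  R_B = Pa/L = 7·4/6 = 14/3 kN
Load 4 — applied couple M₀=-12 kN·m at a=3/2 m (b=L-a=9/2):
  R_A = M₀/L = (-12)/6 = -2 kN
  R_B = -M₀/L = -(-12)/6 = 2 kN
Superposition: R_A = 16 kN, R_B = 36 kN

R_A = 16 kN, R_B = 36 kN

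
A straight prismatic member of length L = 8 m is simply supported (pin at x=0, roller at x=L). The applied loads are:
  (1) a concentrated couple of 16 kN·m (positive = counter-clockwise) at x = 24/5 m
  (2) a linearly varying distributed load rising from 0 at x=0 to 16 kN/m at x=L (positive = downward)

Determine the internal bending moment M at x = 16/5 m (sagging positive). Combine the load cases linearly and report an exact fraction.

M(16/5) = 7968/125 kN·m

Load 1 — applied couple M₀=16 kN·m at a=24/5 m (b=L-a=16/5):
  M_1 = M₀x/L  [x≤a] = 16·(16/5)/8 = 32/5 kN·m
Load 2 — triangular load w₀=16 kN/m (0→w₀ over full span):
  M_2 = w₀Lx/6 - w₀x³/(6L) = 16·8·(16/5)/6 - 16·(16/5)³/(6·8) = 7168/125 kN·m
Superposition: M = Σ M_i = 7968/125 kN·m ≈ 63.744000 kN·m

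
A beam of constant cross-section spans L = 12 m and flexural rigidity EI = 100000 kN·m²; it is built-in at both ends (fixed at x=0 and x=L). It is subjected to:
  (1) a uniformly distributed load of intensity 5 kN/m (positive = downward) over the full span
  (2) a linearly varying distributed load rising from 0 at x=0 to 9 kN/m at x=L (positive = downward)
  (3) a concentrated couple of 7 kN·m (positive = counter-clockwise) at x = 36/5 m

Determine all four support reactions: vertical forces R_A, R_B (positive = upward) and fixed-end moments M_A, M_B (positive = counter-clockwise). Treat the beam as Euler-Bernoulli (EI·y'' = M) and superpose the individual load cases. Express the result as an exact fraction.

R_A = 1176/25 kN, M_A = 2636/25 kN·m, R_B = 1674/25 kN, M_B = -3099/25 kN·m

Load 1 — uniform load w=5 kN/m over full span:
  R_A = wL/2 = 5·12/2 = 30 kN
  M_A = wL²/12 = 5·12²/12 = 60 kN·m
  R_B = wL/2 = 5·12/2 = 30 kN
  M_B = -wL²/12 = -5·12²/12 = -60 kN·m
Load 2 — triangular load w₀=9 kN/m (0→w₀ over full span):
  R_A = 3w₀L/20 = 3·9·12/20 = 81/5 kN
  M_A = w₀L²/30 = 9·12²/30 = 216/5 kN·m
  R_B = 7w₀L/20 = 7·9·12/20 = 189/5 kN
  M_B = -w₀L²/20 = -9·12²/20 = -324/5 kN·m
Load 3 — applied couple M₀=7 kN·m at a=36/5 m (b=L-a=24/5):
  R_A = 6M₀ab/L³ = 6·7·(36/5)·(24/5)/12³ = 21/25 kN
  M_A = M₀b(2a-b)/L² = 7·(24/5)·(2·(36/5)-(24/5))/12² = 56/25 kN·m
  R_B = -6M₀ab/L³ = -6·7·(36/5)·(24/5)/12³ = -21/25 kN
  M_B = M₀a(2b-a)/L² = 7·(36/5)·(2·(24/5)-(36/5))/12² = 21/25 kN·m
Superposition: R_A = 1176/25 kN, M_A = 2636/25 kN·m, R_B = 1674/25 kN, M_B = -3099/25 kN·m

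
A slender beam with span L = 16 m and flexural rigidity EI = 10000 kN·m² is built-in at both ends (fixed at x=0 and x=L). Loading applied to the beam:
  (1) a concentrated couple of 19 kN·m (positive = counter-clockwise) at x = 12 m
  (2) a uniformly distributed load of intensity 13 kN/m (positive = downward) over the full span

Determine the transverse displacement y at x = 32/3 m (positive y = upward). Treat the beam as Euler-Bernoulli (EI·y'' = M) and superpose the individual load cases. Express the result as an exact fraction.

y(32/3) = -1106/6075 m

Load 1 — applied couple M₀=19 kN·m at a=12 m (b=L-a=4):
  y_1 = (R_Ax³/6 - M_Ax²/2)/EI  [x≤a] with R_A=171/128, M_A=95/16 = ((171/128)·(32/3)³/6 - (95/16)·(32/3)²/2)/10000 = -38/5625 m
Load 2 — uniform load w=13 kN/m over full span:
  y_2 = -wx²(L-x)²/(24EI) = -13·(32/3)²·(16-(32/3))²/(24·10000) = -26624/151875 m
Superposition: y = Σ y_i = -1106/6075 m ≈ -0.182058 m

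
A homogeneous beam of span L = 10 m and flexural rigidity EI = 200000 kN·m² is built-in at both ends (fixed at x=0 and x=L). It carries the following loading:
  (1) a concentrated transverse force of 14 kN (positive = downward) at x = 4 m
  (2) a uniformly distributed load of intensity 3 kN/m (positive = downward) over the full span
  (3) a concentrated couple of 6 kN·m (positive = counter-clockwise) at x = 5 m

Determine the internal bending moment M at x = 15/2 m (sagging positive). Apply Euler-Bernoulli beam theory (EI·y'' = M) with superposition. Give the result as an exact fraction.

Load 1 — point force P=14 kN at a=4 m (b=L-a=6):
  M_1 = Pa²(a+3b)(L-x)/L³ - Pa²b/L²  [x>a] = 14·4²·(4+3·6)·(10-(15/2))/10³ - 14·4²·6/10² = -28/25 kN·m
Load 2 — uniform load w=3 kN/m over full span:
  M_2 = wLx/2 - wL²/12 - wx²/2 = 3·10·(15/2)/2 - 3·10²/12 - 3·(15/2)²/2 = 25/8 kN·m
Load 3 — applied couple M₀=6 kN·m at a=5 m (b=L-a=5):
  M_3 = R_Ax - M_A - M₀  [x>a] with R_A=9/10, M_A=3/2 = (9/10)·(15/2) - (3/2) - 6 = -3/4 kN·m
Superposition: M = Σ M_i = 251/200 kN·m ≈ 1.255000 kN·m

M(15/2) = 251/200 kN·m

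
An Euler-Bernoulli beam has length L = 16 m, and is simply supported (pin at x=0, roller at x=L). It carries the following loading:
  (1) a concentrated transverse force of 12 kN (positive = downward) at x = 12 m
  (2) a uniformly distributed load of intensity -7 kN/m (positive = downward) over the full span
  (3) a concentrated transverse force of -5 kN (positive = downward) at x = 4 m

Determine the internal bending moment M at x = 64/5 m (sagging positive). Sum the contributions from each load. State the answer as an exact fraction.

Load 1 — point force P=12 kN at a=12 m (b=L-a=4):
  M_1 = Pa(L-x)/L  [x>a] = 12·12·(16-(64/5))/16 = 144/5 kN·m
Load 2 — uniform load w=-7 kN/m over full span:
  M_2 = wx(L-x)/2 = (-7)·(64/5)·(16-(64/5))/2 = -3584/25 kN·m
Load 3 — point force P=-5 kN at a=4 m (b=L-a=12):
  M_3 = Pa(L-x)/L  [x>a] = (-5)·4·(16-(64/5))/16 = -4 kN·m
Superposition: M = Σ M_i = -2964/25 kN·m ≈ -118.560000 kN·m

M(64/5) = -2964/25 kN·m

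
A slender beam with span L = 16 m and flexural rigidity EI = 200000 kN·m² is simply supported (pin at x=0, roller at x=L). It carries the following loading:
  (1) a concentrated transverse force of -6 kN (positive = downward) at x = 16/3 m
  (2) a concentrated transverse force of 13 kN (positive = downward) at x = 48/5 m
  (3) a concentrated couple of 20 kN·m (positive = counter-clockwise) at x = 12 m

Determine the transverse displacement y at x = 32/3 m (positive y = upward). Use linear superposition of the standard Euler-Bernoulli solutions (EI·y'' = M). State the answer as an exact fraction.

y(32/3) = -41879/10546875 m

Load 1 — point force P=-6 kN at a=16/3 m (b=L-a=32/3):
  y_1 = -Pa(L-x)(2Lx-a²-x²)/(6LEI)  [x>a] = -(-6)·(16/3)·(16-(32/3))·(2·16·(32/3)-(16/3)²-(32/3)²)/(6·16·200000) = 448/253125 m
Load 2 — point force P=13 kN at a=48/5 m (b=L-a=32/5):
  y_2 = -Pa(L-x)(2Lx-a²-x²)/(6LEI)  [x>a] = -13·(48/5)·(16-(32/3))·(2·16·(32/3)-(48/5)²-(32/3)²)/(6·16·200000) = -49504/10546875 m
Load 3 — applied couple M₀=20 kN·m at a=12 m (b=L-a=4):
  y_3 = (M₀x³/(6L)+C₁x)/EI  [x≤a] with C₁=M₀(3b²-L²)/(6L)=-130/3 = (20·(32/3)³/(6·16)+(-130/3)·(32/3))/200000 = -53/50625 m
Superposition: y = Σ y_i = -41879/10546875 m ≈ -0.003971 m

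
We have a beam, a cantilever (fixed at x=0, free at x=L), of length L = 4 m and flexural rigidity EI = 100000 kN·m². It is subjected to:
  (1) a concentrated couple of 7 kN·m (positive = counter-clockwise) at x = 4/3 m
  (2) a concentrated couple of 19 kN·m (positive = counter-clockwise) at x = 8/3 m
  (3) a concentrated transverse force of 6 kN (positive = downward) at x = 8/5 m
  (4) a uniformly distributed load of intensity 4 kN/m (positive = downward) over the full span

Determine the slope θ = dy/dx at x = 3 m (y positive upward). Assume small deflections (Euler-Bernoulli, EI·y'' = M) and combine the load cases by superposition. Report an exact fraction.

Load 1 — applied couple M₀=7 kN·m at a=4/3 m (b=L-a=8/3):
  θ_1 = M₀a/EI  [x>a] = 7·(4/3)/100000 = 7/75000 rad
Load 2 — applied couple M₀=19 kN·m at a=8/3 m (b=L-a=4/3):
  θ_2 = M₀a/EI  [x>a] = 19·(8/3)/100000 = 19/37500 rad
Load 3 — point force P=6 kN at a=8/5 m (b=L-a=12/5):
  θ_3 = -Pa²/(2EI)  [x>a] = -6·(8/5)²/(2·100000) = -6/78125 rad
Load 4 — uniform load w=4 kN/m over full span:
  θ_4 = -wx(x²-3Lx+3L²)/(6EI) = -4·3·(3²-3·4·3+3·4²)/(6·100000) = -21/50000 rad
Superposition: θ = Σ θ_i = 129/1250000 rad ≈ 0.000103 rad

θ(3) = 129/1250000 rad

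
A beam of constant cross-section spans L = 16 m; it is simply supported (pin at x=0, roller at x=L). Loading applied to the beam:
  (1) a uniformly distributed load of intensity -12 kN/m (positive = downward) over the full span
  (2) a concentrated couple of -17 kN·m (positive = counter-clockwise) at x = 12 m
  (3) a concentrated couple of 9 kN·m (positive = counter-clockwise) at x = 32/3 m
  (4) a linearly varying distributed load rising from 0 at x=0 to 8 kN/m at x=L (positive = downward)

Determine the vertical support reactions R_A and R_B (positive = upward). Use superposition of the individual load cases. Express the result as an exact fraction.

R_A = -451/6 kN, R_B = -317/6 kN

Load 1 — uniform load w=-12 kN/m over full span:
  R_A = wL/2 = (-12)·16/2 = -96 kN
  R_B = wL/2 = (-12)·16/2 = -96 kN
Load 2 — applied couple M₀=-17 kN·m at a=12 m (b=L-a=4):
  R_A = M₀/L = (-17)/16 = -17/16 kN
  R_B = -M₀/L = -(-17)/16 = 17/16 kN
Load 3 — applied couple M₀=9 kN·m at a=32/3 m (b=L-a=16/3):
  R_A = M₀/L = 9/16 kN
  R_B = -M₀/L = -9/16 kN
Load 4 — triangular load w₀=8 kN/m (0→w₀ over full span):
  R_A = w₀L/6 = 8·16/6 = 64/3 kN
  R_B = w₀L/3 = 8·16/3 = 128/3 kN
Superposition: R_A = -451/6 kN, R_B = -317/6 kN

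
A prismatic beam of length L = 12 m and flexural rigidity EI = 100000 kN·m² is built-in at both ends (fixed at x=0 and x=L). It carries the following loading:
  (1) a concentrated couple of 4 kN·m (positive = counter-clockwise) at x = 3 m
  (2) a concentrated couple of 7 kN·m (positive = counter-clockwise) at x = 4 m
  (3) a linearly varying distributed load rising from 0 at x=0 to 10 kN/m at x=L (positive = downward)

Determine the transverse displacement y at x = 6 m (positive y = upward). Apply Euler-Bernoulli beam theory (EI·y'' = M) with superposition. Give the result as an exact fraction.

Load 1 — applied couple M₀=4 kN·m at a=3 m (b=L-a=9):
  y_1 = (R_Ax³/6 - M_Ax²/2 - M₀(x-a)²/2)/EI  [x>a] with R_A=3/8, M_A=-3/4 = ((3/8)·6³/6 - (-3/4)·6²/2 - 4·(6-3)²/2)/100000 = 9/100000 m
Load 2 — applied couple M₀=7 kN·m at a=4 m (b=L-a=8):
  y_2 = (R_Ax³/6 - M_Ax²/2 - M₀(x-a)²/2)/EI  [x>a] with R_A=7/9, M_A=0 = ((7/9)·6³/6 - 0·6²/2 - 7·(6-4)²/2)/100000 = 7/50000 m
Load 3 — triangular load w₀=10 kN/m (0→w₀ over full span):
  y_3 = -w₀x²(L-x)²(x+2L)/(120LEI) = -10·6²·(12-6)²·(6+2·12)/(120·12·100000) = -27/10000 m
Superposition: y = Σ y_i = -247/100000 m ≈ -0.002470 m

y(6) = -247/100000 m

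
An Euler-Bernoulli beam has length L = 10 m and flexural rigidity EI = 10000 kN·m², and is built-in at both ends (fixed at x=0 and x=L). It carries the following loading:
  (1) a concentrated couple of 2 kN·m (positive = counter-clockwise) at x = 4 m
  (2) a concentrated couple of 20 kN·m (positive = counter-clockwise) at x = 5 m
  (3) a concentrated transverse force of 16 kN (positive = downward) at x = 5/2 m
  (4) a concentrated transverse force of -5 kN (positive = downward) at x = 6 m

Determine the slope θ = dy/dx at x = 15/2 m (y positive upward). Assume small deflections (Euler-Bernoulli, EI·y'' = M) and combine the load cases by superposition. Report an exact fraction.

Load 1 — applied couple M₀=2 kN·m at a=4 m (b=L-a=6):
  θ_1 = (R_Ax²/2 - M_Ax - M₀(x-a))/EI  [x>a] with R_A=36/125, M_A=6/25 = ((36/125)·(15/2)²/2 - (6/25)·(15/2) - 2·((15/2)-4))/10000 = -7/100000 rad
Load 2 — applied couple M₀=20 kN·m at a=5 m (b=L-a=5):
  θ_2 = (R_Ax²/2 - M_Ax - M₀(x-a))/EI  [x>a] with R_A=3, M_A=5 = (3·(15/2)²/2 - 5·(15/2) - 20·((15/2)-5))/10000 = -1/3200 rad
Load 3 — point force P=16 kN at a=5/2 m (b=L-a=15/2):
  θ_3 = Pa²(L-x)(2bL-(3b+a)(L-x))/(2L³EI)  [x>a] = 16·(5/2)²·(10-(15/2))·(2·(15/2)·10-(3·(15/2)+(5/2))·(10-(15/2)))/(2·10³·10000) = 7/6400 rad
Load 4 — point force P=-5 kN at a=6 m (b=L-a=4):
  θ_4 = Pa²(L-x)(2bL-(3b+a)(L-x))/(2L³EI)  [x>a] = (-5)·6²·(10-(15/2))·(2·4·10-(3·4+6)·(10-(15/2)))/(2·10³·10000) = -63/80000 rad
Superposition: θ = Σ θ_i = -61/800000 rad ≈ -0.000076 rad

θ(15/2) = -61/800000 rad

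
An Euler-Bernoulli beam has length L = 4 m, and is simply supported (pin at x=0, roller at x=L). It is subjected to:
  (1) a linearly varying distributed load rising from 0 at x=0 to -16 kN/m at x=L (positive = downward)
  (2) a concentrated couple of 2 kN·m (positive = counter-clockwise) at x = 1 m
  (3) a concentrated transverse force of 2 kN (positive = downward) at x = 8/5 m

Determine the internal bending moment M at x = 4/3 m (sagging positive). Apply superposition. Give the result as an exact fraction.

M(4/3) = -5012/405 kN·m

Load 1 — triangular load w₀=-16 kN/m (0→w₀ over full span):
  M_1 = w₀Lx/6 - w₀x³/(6L) = (-16)·4·(4/3)/6 - (-16)·(4/3)³/(6·4) = -1024/81 kN·m
Load 2 — applied couple M₀=2 kN·m at a=1 m (b=L-a=3):
  M_2 = M₀x/L - M₀  [x>a] = 2·(4/3)/4 - 2 = -4/3 kN·m
Load 3 — point force P=2 kN at a=8/5 m (b=L-a=12/5):
  M_3 = Pbx/L  [x≤a] = 2·(12/5)·(4/3)/4 = 8/5 kN·m
Superposition: M = Σ M_i = -5012/405 kN·m ≈ -12.375309 kN·m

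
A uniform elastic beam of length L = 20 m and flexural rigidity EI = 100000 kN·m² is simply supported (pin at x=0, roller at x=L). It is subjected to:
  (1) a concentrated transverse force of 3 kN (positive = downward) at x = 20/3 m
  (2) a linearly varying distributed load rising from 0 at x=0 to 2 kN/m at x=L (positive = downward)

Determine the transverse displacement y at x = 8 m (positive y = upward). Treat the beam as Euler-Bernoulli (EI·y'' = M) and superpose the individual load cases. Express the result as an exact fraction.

y(8) = -16667/703125 m

Load 1 — point force P=3 kN at a=20/3 m (b=L-a=40/3):
  y_1 = -Pa(L-x)(2Lx-a²-x²)/(6LEI)  [x>a] = -3·(20/3)·(20-8)·(2·20·8-(20/3)²-8²)/(6·20·100000) = -119/28125 m
Load 2 — triangular load w₀=2 kN/m (0→w₀ over full span):
  y_2 = -w₀x(7L⁴-10L²x²+3x⁴)/(360LEI) = -2·8·(7·20⁴-10·20²·8²+3·8⁴)/(360·20·100000) = -4564/234375 m
Superposition: y = Σ y_i = -16667/703125 m ≈ -0.023704 m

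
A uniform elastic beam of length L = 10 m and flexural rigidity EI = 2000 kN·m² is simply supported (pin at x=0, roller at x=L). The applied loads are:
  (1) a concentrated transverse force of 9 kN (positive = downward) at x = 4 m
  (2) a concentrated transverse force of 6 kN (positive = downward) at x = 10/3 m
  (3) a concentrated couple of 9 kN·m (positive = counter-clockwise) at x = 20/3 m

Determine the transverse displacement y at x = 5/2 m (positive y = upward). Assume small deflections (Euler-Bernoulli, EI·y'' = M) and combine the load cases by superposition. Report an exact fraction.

Load 1 — point force P=9 kN at a=4 m (b=L-a=6):
  y_1 = -Pbx(L²-b²-x²)/(6LEI)  [x≤a] = -9·6·(5/2)·(10²-6²-(5/2)²)/(6·10·2000) = -2079/32000 m
Load 2 — point force P=6 kN at a=10/3 m (b=L-a=20/3):
  y_2 = -Pbx(L²-b²-x²)/(6LEI)  [x≤a] = -6·(20/3)·(5/2)·(10²-(20/3)²-(5/2)²)/(6·10·2000) = -71/1728 m
Load 3 — applied couple M₀=9 kN·m at a=20/3 m (b=L-a=10/3):
  y_3 = (M₀x³/(6L)+C₁x)/EI  [x≤a] with C₁=M₀(3b²-L²)/(6L)=-10 = (9·(5/2)³/(6·10)+(-10)·(5/2))/2000 = -29/2560 m
Superposition: y = Σ y_i = -202841/1728000 m ≈ -0.117385 m

y(5/2) = -202841/1728000 m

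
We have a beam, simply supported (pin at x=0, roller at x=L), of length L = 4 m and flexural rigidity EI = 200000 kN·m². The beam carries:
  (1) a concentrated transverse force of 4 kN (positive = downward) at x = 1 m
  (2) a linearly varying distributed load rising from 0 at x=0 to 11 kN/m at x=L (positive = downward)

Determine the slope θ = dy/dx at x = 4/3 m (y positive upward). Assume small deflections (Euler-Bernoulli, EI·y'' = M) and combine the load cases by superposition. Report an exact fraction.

Load 1 — point force P=4 kN at a=1 m (b=L-a=3):
  θ_1 = -Pa(2L²-6Lx+3x²+a²)/(6LEI)  [x>a] = -4·1·(2·4²-6·4·(4/3)+3·(4/3)²+1²)/(6·4·200000) = -19/3600000 rad
Load 2 — triangular load w₀=11 kN/m (0→w₀ over full span):
  θ_2 = -w₀(7L⁴-30L²x²+15x⁴)/(360LEI) = -11·(7·4⁴-30·4²·(4/3)²+15·(4/3)⁴)/(360·4·200000) = -143/3796875 rad
Superposition: θ = Σ θ_i = -20869/486000000 rad ≈ -0.000043 rad

θ(4/3) = -20869/486000000 rad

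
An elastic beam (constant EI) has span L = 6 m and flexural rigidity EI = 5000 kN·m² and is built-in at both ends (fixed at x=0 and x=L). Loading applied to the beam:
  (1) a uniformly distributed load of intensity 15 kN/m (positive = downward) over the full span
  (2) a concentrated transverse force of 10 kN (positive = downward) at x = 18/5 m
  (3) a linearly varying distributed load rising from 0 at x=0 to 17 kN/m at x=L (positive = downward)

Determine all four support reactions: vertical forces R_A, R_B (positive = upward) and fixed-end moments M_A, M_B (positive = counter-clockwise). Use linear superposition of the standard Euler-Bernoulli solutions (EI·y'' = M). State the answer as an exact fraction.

R_A = 3191/50 kN, M_A = 1779/25 kN·m, R_B = 4359/50 kN, M_B = -2106/25 kN·m

Load 1 — uniform load w=15 kN/m over full span:
  R_A = wL/2 = 15·6/2 = 45 kN
  M_A = wL²/12 = 15·6²/12 = 45 kN·m
  R_B = wL/2 = 15·6/2 = 45 kN
  M_B = -wL²/12 = -15·6²/12 = -45 kN·m
Load 2 — point force P=10 kN at a=18/5 m (b=L-a=12/5):
  R_A = Pb²(3a+b)/L³ = 10·(12/5)²·(3·(18/5)+(12/5))/6³ = 88/25 kN
  M_A = Pab²/L² = 10·(18/5)·(12/5)²/6² = 144/25 kN·m
  R_B = Pa²(a+3b)/L³ = 10·(18/5)²·((18/5)+3·(12/5))/6³ = 162/25 kN
  M_B = -Pa²b/L² = -10·(18/5)²·(12/5)/6² = -216/25 kN·m
Load 3 — triangular load w₀=17 kN/m (0→w₀ over full span):
  R_A = 3w₀L/20 = 3·17·6/20 = 153/10 kN
  M_A = w₀L²/30 = 17·6²/30 = 102/5 kN·m
  R_B = 7w₀L/20 = 7·17·6/20 = 357/10 kN
  M_B = -w₀L²/20 = -17·6²/20 = -153/5 kN·m
Superposition: R_A = 3191/50 kN, M_A = 1779/25 kN·m, R_B = 4359/50 kN, M_B = -2106/25 kN·m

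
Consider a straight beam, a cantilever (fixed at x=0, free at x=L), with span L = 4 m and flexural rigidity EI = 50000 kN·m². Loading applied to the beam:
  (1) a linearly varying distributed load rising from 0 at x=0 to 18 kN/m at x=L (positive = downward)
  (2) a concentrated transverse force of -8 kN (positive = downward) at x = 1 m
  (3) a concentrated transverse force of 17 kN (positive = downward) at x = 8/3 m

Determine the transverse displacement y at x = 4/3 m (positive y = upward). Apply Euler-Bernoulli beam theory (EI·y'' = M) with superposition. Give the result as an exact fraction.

y(4/3) = -10211/5062500 m

Load 1 — triangular load w₀=18 kN/m (0→w₀ over full span):
  y_1 = (w₀Lx³/12-w₀L²x²/6-w₀x⁵/(120L))/EI = (18·4·(4/3)³/12-18·4²·(4/3)²/6-18·(4/3)⁵/(120·4))/50000 = -1804/1265625 m
Load 2 — point force P=-8 kN at a=1 m (b=L-a=3):
  y_2 = -Pa²(3x-a)/(6EI)  [x>a] = -(-8)·1²·(3·(4/3)-1)/(6·50000) = 1/12500 m
Load 3 — point force P=17 kN at a=8/3 m (b=L-a=4/3):
  y_3 = -Px²(3a-x)/(6EI)  [x≤a] = -17·(4/3)²·(3·(8/3)-(4/3))/(6·50000) = -34/50625 m
Superposition: y = Σ y_i = -10211/5062500 m ≈ -0.002017 m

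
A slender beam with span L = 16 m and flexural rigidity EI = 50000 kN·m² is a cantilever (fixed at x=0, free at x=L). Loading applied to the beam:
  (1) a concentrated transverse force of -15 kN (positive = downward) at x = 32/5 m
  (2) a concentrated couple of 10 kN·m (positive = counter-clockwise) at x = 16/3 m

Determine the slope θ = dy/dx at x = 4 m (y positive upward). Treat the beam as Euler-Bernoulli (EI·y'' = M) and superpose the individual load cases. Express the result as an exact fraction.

Load 1 — point force P=-15 kN at a=32/5 m (b=L-a=48/5):
  θ_1 = -Px(2a-x)/(2EI)  [x≤a] = -(-15)·4·(2·(32/5)-4)/(2·50000) = 33/6250 rad
Load 2 — applied couple M₀=10 kN·m at a=16/3 m (b=L-a=32/3):
  θ_2 = M₀x/EI  [x≤a] = 10·4/50000 = 1/1250 rad
Superposition: θ = Σ θ_i = 19/3125 rad ≈ 0.006080 rad

θ(4) = 19/3125 rad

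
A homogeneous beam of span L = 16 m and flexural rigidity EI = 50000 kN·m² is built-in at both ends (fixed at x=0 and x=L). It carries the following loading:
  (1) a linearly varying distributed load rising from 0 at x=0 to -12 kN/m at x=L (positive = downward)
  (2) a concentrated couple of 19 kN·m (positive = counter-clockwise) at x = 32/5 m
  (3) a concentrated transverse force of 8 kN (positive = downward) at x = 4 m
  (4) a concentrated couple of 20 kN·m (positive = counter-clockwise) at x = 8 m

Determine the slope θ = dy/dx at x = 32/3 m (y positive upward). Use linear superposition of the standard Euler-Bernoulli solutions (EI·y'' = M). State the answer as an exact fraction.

Load 1 — triangular load w₀=-12 kN/m (0→w₀ over full span):
  θ_1 = -w₀(2x(L-x)(L-2x)(x+2L)+x²(L-x)²)/(120LEI) = -(-12)·(2·(32/3)·(16-(32/3))·(16-2·(32/3))·((32/3)+2·16)+(32/3)²·(16-(32/3))²)/(120·16·50000) = -3584/1265625 rad
Load 2 — applied couple M₀=19 kN·m at a=32/5 m (b=L-a=48/5):
  θ_2 = (R_Ax²/2 - M_Ax - M₀(x-a))/EI  [x>a] with R_A=171/100, M_A=57/25 = ((171/100)·(32/3)²/2 - (57/25)·(32/3) - 19·((32/3)-(32/5)))/50000 = -38/234375 rad
Load 3 — point force P=8 kN at a=4 m (b=L-a=12):
  θ_3 = Pa²(L-x)(2bL-(3b+a)(L-x))/(2L³EI)  [x>a] = 8·4²·(16-(32/3))·(2·12·16-(3·12+4)·(16-(32/3)))/(2·16³·50000) = 8/28125 rad
Load 4 — applied couple M₀=20 kN·m at a=8 m (b=L-a=8):
  θ_4 = (R_Ax²/2 - M_Ax - M₀(x-a))/EI  [x>a] with R_A=15/8, M_A=5 = ((15/8)·(32/3)²/2 - 5·(32/3) - 20·((32/3)-8))/50000 = 0 rad
Superposition: θ = Σ θ_i = -17146/6328125 rad ≈ -0.002709 rad

θ(32/3) = -17146/6328125 rad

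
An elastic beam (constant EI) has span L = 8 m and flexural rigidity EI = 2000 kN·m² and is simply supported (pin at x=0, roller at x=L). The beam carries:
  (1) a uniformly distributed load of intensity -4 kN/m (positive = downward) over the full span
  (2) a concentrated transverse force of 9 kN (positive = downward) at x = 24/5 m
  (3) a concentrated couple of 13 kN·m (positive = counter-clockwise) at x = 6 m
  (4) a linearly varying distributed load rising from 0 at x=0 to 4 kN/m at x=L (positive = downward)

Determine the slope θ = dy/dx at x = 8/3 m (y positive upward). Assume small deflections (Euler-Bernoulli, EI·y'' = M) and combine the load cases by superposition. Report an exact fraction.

θ(8/3) = -1043429/243000000 rad

Load 1 — uniform load w=-4 kN/m over full span:
  θ_1 = -w(L³-6Lx²+4x³)/(24EI) = -(-4)·(8³-6·8·(8/3)²+4·(8/3)³)/(24·2000) = 208/10125 rad
Load 2 — point force P=9 kN at a=24/5 m (b=L-a=16/5):
  θ_2 = -Pb(L²-b²-3x²)/(6LEI)  [x≤a] = -9·(16/5)·(8²-(16/5)²-3·(8/3)²)/(6·8·2000) = -152/15625 rad
Load 3 — applied couple M₀=13 kN·m at a=6 m (b=L-a=2):
  θ_3 = (M₀x²/(2L)+C₁)/EI  [x≤a] with C₁=M₀(3b²-L²)/(6L)=-169/12 = (13·(8/3)²/(2·8)+(-169/12))/2000 = -299/72000 rad
Load 4 — triangular load w₀=4 kN/m (0→w₀ over full span):
  θ_4 = -w₀(7L⁴-30L²x²+15x⁴)/(360LEI) = -4·(7·8⁴-30·8²·(8/3)²+15·(8/3)⁴)/(360·8·2000) = -1664/151875 rad
Superposition: θ = Σ θ_i = -1043429/243000000 rad ≈ -0.004294 rad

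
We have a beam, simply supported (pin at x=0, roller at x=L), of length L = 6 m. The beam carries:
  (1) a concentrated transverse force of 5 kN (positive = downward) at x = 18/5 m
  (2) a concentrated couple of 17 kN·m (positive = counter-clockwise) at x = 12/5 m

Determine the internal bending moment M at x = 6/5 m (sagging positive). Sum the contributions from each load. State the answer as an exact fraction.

M(6/5) = 29/5 kN·m

Load 1 — point force P=5 kN at a=18/5 m (b=L-a=12/5):
  M_1 = Pbx/L  [x≤a] = 5·(12/5)·(6/5)/6 = 12/5 kN·m
Load 2 — applied couple M₀=17 kN·m at a=12/5 m (b=L-a=18/5):
  M_2 = M₀x/L  [x≤a] = 17·(6/5)/6 = 17/5 kN·m
Superposition: M = Σ M_i = 29/5 kN·m ≈ 5.800000 kN·m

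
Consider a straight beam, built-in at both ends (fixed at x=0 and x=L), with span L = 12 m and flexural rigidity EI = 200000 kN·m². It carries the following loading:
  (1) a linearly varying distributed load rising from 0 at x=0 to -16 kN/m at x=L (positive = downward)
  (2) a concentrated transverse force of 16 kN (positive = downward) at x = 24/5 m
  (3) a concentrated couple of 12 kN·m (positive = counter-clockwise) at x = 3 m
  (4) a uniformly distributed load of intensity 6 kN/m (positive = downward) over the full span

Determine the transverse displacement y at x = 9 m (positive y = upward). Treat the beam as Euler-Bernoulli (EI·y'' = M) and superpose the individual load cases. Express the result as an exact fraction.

Load 1 — triangular load w₀=-16 kN/m (0→w₀ over full span):
  y_1 = -w₀x²(L-x)²(x+2L)/(120LEI) = -(-16)·9²·(12-9)²·(9+2·12)/(120·12·200000) = 2673/2000000 m
Load 2 — point force P=16 kN at a=24/5 m (b=L-a=36/5):
  y_2 = -Pa²(L-x)²(3bL-(3b+a)(L-x))/(6L³EI)  [x>a] = -16·(24/5)²·(12-9)²·(3·(36/5)·12-(3·(36/5)+(24/5))·(12-9))/(6·12³·200000) = -9/31250 m
Load 3 — applied couple M₀=12 kN·m at a=3 m (b=L-a=9):
  y_3 = (R_Ax³/6 - M_Ax²/2 - M₀(x-a)²/2)/EI  [x>a] with R_A=9/8, M_A=-9/4 = ((9/8)·9³/6 - (-9/4)·9²/2 - 12·(9-3)²/2)/200000 = 189/3200000 m
Load 4 — uniform load w=6 kN/m over full span:
  y_4 = -wx²(L-x)²/(24EI) = -6·9²·(12-9)²/(24·200000) = -729/800000 m
Superposition: y = Σ y_i = 3141/16000000 m ≈ 0.000196 m

y(9) = 3141/16000000 m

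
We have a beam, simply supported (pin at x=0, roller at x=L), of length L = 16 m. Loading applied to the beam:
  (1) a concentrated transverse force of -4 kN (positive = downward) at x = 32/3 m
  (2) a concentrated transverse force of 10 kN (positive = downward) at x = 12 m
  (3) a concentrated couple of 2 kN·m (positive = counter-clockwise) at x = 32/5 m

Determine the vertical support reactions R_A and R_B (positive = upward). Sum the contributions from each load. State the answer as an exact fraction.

Load 1 — point force P=-4 kN at a=32/3 m (b=L-a=16/3):
  R_A = Pb/L = (-4)·(16/3)/16 = -4/3 kN
  R_B = Pa/L = (-4)·(32/3)/16 = -8/3 kN
Load 2 — point force P=10 kN at a=12 m (b=L-a=4):
  R_A = Pb/L = 10·4/16 = 5/2 kN
  R_B = Pa/L = 10·12/16 = 15/2 kN
Load 3 — applied couple M₀=2 kN·m at a=32/5 m (b=L-a=48/5):
  R_A = M₀/L = 2/16 = 1/8 kN
  R_B = -M₀/L = -2/16 = -1/8 kN
Superposition: R_A = 31/24 kN, R_B = 113/24 kN

R_A = 31/24 kN, R_B = 113/24 kN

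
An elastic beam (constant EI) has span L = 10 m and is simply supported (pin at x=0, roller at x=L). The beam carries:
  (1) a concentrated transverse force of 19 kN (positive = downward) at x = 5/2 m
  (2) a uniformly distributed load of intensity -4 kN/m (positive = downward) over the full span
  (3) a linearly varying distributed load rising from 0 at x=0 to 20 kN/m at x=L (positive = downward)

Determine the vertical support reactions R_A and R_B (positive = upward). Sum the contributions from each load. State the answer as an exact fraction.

Load 1 — point force P=19 kN at a=5/2 m (b=L-a=15/2):
  R_A = Pb/L = 19·(15/2)/10 = 57/4 kN
  R_B = Pa/L = 19·(5/2)/10 = 19/4 kN
Load 2 — uniform load w=-4 kN/m over full span:
  R_A = wL/2 = (-4)·10/2 = -20 kN
  R_B = wL/2 = (-4)·10/2 = -20 kN
Load 3 — triangular load w₀=20 kN/m (0→w₀ over full span):
  R_A = w₀L/6 = 20·10/6 = 100/3 kN
  R_B = w₀L/3 = 20·10/3 = 200/3 kN
Superposition: R_A = 331/12 kN, R_B = 617/12 kN

R_A = 331/12 kN, R_B = 617/12 kN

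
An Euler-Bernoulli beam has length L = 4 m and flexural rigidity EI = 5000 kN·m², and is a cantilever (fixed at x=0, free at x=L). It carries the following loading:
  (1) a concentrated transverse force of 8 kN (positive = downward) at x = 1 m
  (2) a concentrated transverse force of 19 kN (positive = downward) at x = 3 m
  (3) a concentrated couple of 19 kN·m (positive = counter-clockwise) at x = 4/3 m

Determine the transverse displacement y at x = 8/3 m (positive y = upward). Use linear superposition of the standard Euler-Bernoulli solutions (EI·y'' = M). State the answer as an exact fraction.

Load 1 — point force P=8 kN at a=1 m (b=L-a=3):
  y_1 = -Pa²(3x-a)/(6EI)  [x>a] = -8·1²·(3·(8/3)-1)/(6·5000) = -7/3750 m
Load 2 — point force P=19 kN at a=3 m (b=L-a=1):
  y_2 = -Px²(3a-x)/(6EI)  [x≤a] = -19·(8/3)²·(3·3-(8/3))/(6·5000) = -1444/50625 m
Load 3 — applied couple M₀=19 kN·m at a=4/3 m (b=L-a=8/3):
  y_3 = M₀a(2x-a)/(2EI)  [x>a] = 19·(4/3)·(2·(8/3)-(4/3))/(2·5000) = 19/1875 m
Superposition: y = Σ y_i = -2051/101250 m ≈ -0.020257 m

y(8/3) = -2051/101250 m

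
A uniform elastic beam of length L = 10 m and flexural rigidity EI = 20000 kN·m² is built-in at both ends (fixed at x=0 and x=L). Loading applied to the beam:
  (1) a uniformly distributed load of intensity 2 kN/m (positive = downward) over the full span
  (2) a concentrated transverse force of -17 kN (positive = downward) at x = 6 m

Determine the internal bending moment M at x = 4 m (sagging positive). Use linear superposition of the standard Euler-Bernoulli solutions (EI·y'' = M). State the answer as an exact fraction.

Load 1 — uniform load w=2 kN/m over full span:
  M_1 = wLx/2 - wL²/12 - wx²/2 = 2·10·4/2 - 2·10²/12 - 2·4²/2 = 22/3 kN·m
Load 2 — point force P=-17 kN at a=6 m (b=L-a=4):
  M_2 = Pb²(3a+b)x/L³ - Pab²/L²  [x≤a] = (-17)·4²·(3·6+4)·4/10³ - (-17)·6·4²/10² = -952/125 kN·m
Superposition: M = Σ M_i = -106/375 kN·m ≈ -0.282667 kN·m

M(4) = -106/375 kN·m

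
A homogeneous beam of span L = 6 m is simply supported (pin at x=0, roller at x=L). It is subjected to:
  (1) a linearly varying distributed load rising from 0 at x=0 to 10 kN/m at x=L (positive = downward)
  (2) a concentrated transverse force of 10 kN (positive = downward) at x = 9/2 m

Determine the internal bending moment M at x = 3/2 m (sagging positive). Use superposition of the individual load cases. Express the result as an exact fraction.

M(3/2) = 285/16 kN·m

Load 1 — triangular load w₀=10 kN/m (0→w₀ over full span):
  M_1 = w₀Lx/6 - w₀x³/(6L) = 10·6·(3/2)/6 - 10·(3/2)³/(6·6) = 225/16 kN·m
Load 2 — point force P=10 kN at a=9/2 m (b=L-a=3/2):
  M_2 = Pbx/L  [x≤a] = 10·(3/2)·(3/2)/6 = 15/4 kN·m
Superposition: M = Σ M_i = 285/16 kN·m ≈ 17.812500 kN·m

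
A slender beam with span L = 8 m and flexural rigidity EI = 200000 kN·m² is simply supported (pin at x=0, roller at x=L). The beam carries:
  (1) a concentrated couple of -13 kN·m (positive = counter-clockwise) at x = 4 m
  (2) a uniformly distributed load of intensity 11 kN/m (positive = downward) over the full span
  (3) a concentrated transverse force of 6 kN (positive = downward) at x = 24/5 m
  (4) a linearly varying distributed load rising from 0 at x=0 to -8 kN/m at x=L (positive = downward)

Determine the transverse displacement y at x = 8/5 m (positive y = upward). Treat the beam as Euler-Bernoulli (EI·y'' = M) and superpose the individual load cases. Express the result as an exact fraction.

y(8/5) = -498321/390625000 m

Load 1 — applied couple M₀=-13 kN·m at a=4 m (b=L-a=4):
  y_1 = (M₀x³/(6L)+C₁x)/EI  [x≤a] with C₁=M₀(3b²-L²)/(6L)=13/3 = ((-13)·(8/5)³/(6·8)+(13/3)·(8/5))/200000 = 91/3125000 m
Load 2 — uniform load w=11 kN/m over full span:
  y_2 = -wx(L³-2Lx²+x³)/(24EI) = -11·(8/5)·(8³-2·8·(8/5)²+(8/5)³)/(24·200000) = -10208/5859375 m
Load 3 — point force P=6 kN at a=24/5 m (b=L-a=16/5):
  y_3 = -Pbx(L²-b²-x²)/(6LEI)  [x≤a] = -6·(16/5)·(8/5)·(8²-(16/5)²-(8/5)²)/(6·8·200000) = -64/390625 m
Load 4 — triangular load w₀=-8 kN/m (0→w₀ over full span):
  y_4 = -w₀x(7L⁴-10L²x²+3x⁴)/(360LEI) = -(-8)·(8/5)·(7·8⁴-10·8²·(8/5)²+3·(8/5)⁴)/(360·8·200000) = 88064/146484375 m
Superposition: y = Σ y_i = -498321/390625000 m ≈ -0.001276 m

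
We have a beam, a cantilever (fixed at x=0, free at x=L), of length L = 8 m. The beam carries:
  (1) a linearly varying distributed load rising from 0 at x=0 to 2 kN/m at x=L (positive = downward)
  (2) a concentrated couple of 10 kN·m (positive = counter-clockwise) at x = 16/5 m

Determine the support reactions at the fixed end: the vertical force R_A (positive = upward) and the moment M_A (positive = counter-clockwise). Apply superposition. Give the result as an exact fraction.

Load 1 — triangular load w₀=2 kN/m (0→w₀ over full span):
  R_A = w₀L/2 = 2·8/2 = 8 kN
  M_A = w₀L²/3 = 2·8²/3 = 128/3 kN·m
Load 2 — applied couple M₀=10 kN·m at a=16/5 m (b=L-a=24/5):
  R_A = 0 kN
  M_A = -M₀ = -10 kN·m
Superposition: R_A = 8 kN, M_A = 98/3 kN·m

R_A = 8 kN, M_A = 98/3 kN·m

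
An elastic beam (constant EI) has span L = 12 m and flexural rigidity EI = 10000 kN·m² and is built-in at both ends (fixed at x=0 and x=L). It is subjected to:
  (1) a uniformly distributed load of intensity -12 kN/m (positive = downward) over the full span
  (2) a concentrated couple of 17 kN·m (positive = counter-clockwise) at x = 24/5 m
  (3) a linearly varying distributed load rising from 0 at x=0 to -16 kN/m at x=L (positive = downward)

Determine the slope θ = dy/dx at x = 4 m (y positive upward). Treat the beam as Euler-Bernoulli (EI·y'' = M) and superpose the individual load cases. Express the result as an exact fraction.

Load 1 — uniform load w=-12 kN/m over full span:
  θ_1 = -wx(L-x)(L-2x)/(12EI) = -(-12)·4·(12-4)·(12-2·4)/(12·10000) = 8/625 rad
Load 2 — applied couple M₀=17 kN·m at a=24/5 m (b=L-a=36/5):
  θ_2 = (R_Ax²/2 - M_Ax)/EI  [x≤a] with R_A=51/25, M_A=51/25 = ((51/25)·4²/2 - (51/25)·4)/10000 = 51/62500 rad
Load 3 — triangular load w₀=-16 kN/m (0→w₀ over full span):
  θ_3 = -w₀(2x(L-x)(L-2x)(x+2L)+x²(L-x)²)/(120LEI) = -(-16)·(2·4·(12-4)·(12-2·4)·(4+2·12)+4²·(12-4)²)/(120·12·10000) = 256/28125 rad
Superposition: θ = Σ θ_i = 12779/562500 rad ≈ 0.022718 rad

θ(4) = 12779/562500 rad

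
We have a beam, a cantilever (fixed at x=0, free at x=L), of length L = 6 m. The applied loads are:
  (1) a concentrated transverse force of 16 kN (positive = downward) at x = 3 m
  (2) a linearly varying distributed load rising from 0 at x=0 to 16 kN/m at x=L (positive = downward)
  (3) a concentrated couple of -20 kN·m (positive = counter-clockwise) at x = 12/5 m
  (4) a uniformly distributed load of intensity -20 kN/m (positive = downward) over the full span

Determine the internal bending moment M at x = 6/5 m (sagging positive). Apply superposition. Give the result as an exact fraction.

M(6/5) = 5804/125 kN·m

Load 1 — point force P=16 kN at a=3 m (b=L-a=3):
  M_1 = -P(a-x)  [x≤a] = -16·(3-(6/5)) = -144/5 kN·m
Load 2 — triangular load w₀=16 kN/m (0→w₀ over full span):
  M_2 = w₀Lx/2 - w₀L²/3 - w₀x³/(6L) = 16·6·(6/5)/2 - 16·6²/3 - 16·(6/5)³/(6·6) = -16896/125 kN·m
Load 3 — applied couple M₀=-20 kN·m at a=12/5 m (b=L-a=18/5):
  M_3 = M₀  [x≤a] = (-20) = -20 kN·m
Load 4 — uniform load w=-20 kN/m over full span:
  M_4 = -w(L-x)²/2 = -(-20)·(6-(6/5))²/2 = 1152/5 kN·m
Superposition: M = Σ M_i = 5804/125 kN·m ≈ 46.432000 kN·m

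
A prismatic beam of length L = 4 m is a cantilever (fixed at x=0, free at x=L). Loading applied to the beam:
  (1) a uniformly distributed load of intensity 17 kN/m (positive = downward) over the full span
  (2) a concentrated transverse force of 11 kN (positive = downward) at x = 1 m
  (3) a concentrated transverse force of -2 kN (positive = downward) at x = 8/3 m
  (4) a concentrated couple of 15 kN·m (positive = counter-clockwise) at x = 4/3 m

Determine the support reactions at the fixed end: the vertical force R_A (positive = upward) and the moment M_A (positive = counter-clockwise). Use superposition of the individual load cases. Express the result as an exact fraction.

Load 1 — uniform load w=17 kN/m over full span:
  R_A = wL = 17·4 = 68 kN
  M_A = wL²/2 = 17·4²/2 = 136 kN·m
Load 2 — point force P=11 kN at a=1 m (b=L-a=3):
  R_A = P = 11 kN
  M_A = Pa = 11·1 = 11 kN·m
Load 3 — point force P=-2 kN at a=8/3 m (b=L-a=4/3):
  R_A = P = (-2) = -2 kN
  M_A = Pa = (-2)·(8/3) = -16/3 kN·m
Load 4 — applied couple M₀=15 kN·m at a=4/3 m (b=L-a=8/3):
  R_A = 0 kN
  M_A = -M₀ = -15 kN·m
Superposition: R_A = 77 kN, M_A = 380/3 kN·m

R_A = 77 kN, M_A = 380/3 kN·m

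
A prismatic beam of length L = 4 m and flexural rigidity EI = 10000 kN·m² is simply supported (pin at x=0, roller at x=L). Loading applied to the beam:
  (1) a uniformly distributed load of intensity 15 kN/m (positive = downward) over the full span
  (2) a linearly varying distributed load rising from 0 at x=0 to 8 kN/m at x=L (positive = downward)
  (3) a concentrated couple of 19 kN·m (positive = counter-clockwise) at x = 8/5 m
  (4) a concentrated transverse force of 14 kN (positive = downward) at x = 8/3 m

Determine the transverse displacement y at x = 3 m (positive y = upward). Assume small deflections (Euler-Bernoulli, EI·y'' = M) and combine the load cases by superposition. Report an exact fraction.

Load 1 — uniform load w=15 kN/m over full span:
  y_1 = -wx(L³-2Lx²+x³)/(24EI) = -15·3·(4³-2·4·3²+3³)/(24·10000) = -57/16000 m
Load 2 — triangular load w₀=8 kN/m (0→w₀ over full span):
  y_2 = -w₀x(7L⁴-10L²x²+3x⁴)/(360LEI) = -8·3·(7·4⁴-10·4²·3²+3·3⁴)/(360·4·10000) = -119/120000 m
Load 3 — applied couple M₀=19 kN·m at a=8/5 m (b=L-a=12/5):
  y_3 = (M₀x³/(6L)-M₀(x-a)²/2+C₁x)/EI  [x>a] with C₁=M₀(3b²-L²)/(6L)=76/75 = (19·3³/(6·4)-19·(3-(8/5))²/2+(76/75)·3)/10000 = 1159/2000000 m
Load 4 — point force P=14 kN at a=8/3 m (b=L-a=4/3):
  y_4 = -Pa(L-x)(2Lx-a²-x²)/(6LEI)  [x>a] = -14·(8/3)·(4-3)·(2·4·3-(8/3)²-3²)/(6·4·10000) = -497/405000 m
Superposition: y = Σ y_i = -105337/20250000 m ≈ -0.005202 m

y(3) = -105337/20250000 m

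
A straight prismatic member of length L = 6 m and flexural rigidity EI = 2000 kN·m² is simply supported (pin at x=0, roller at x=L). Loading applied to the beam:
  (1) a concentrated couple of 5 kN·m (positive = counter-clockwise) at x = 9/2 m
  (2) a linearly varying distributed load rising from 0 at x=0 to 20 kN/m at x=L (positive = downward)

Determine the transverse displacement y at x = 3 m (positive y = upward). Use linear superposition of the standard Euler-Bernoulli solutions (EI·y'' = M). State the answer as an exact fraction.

Load 1 — applied couple M₀=5 kN·m at a=9/2 m (b=L-a=3/2):
  y_1 = (M₀x³/(6L)+C₁x)/EI  [x≤a] with C₁=M₀(3b²-L²)/(6L)=-65/16 = (5·3³/(6·6)+(-65/16)·3)/2000 = -27/6400 m
Load 2 — triangular load w₀=20 kN/m (0→w₀ over full span):
  y_2 = -w₀x(7L⁴-10L²x²+3x⁴)/(360LEI) = -20·3·(7·6⁴-10·6²·3²+3·3⁴)/(360·6·2000) = -27/320 m
Superposition: y = Σ y_i = -567/6400 m ≈ -0.088594 m

y(3) = -567/6400 m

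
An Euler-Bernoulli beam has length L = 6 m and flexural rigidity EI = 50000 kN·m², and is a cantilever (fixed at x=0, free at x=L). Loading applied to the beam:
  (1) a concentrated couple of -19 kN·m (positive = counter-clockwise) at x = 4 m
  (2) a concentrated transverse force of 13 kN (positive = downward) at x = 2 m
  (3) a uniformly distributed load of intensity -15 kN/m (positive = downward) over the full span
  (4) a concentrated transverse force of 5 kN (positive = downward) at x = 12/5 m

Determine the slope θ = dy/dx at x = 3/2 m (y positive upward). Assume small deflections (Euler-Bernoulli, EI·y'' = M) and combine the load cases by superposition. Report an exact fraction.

Load 1 — applied couple M₀=-19 kN·m at a=4 m (b=L-a=2):
  θ_1 = M₀x/EI  [x≤a] = (-19)·(3/2)/50000 = -57/100000 rad
Load 2 — point force P=13 kN at a=2 m (b=L-a=4):
  θ_2 = -Px(2a-x)/(2EI)  [x≤a] = -13·(3/2)·(2·2-(3/2))/(2·50000) = -39/80000 rad
Load 3 — uniform load w=-15 kN/m over full span:
  θ_3 = -wx(x²-3Lx+3L²)/(6EI) = -(-15)·(3/2)·((3/2)²-3·6·(3/2)+3·6²)/(6·50000) = 999/160000 rad
Load 4 — point force P=5 kN at a=12/5 m (b=L-a=18/5):
  θ_4 = -Px(2a-x)/(2EI)  [x≤a] = -5·(3/2)·(2·(12/5)-(3/2))/(2·50000) = -99/400000 rad
Superposition: θ = Σ θ_i = 3951/800000 rad ≈ 0.004939 rad

θ(3/2) = 3951/800000 rad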